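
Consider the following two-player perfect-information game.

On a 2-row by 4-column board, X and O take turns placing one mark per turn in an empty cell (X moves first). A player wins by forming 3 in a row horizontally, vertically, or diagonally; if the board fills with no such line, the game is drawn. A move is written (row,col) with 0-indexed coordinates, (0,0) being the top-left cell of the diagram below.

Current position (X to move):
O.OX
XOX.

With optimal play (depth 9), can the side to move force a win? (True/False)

ply 1, X at O.OX/XOX. | (0,1)=+0→OXOX/XOX.*; (1,3)=-1→O.OX/XOXX
ply 2, O at OXOX/XOX. | (1,3)=+0→OXOX/XOXO*
ply 3: OXOX/XOXO is terminal +0 (X); from O.OX/XOX. depth 9

X winning at [O.OX/XOX.]: False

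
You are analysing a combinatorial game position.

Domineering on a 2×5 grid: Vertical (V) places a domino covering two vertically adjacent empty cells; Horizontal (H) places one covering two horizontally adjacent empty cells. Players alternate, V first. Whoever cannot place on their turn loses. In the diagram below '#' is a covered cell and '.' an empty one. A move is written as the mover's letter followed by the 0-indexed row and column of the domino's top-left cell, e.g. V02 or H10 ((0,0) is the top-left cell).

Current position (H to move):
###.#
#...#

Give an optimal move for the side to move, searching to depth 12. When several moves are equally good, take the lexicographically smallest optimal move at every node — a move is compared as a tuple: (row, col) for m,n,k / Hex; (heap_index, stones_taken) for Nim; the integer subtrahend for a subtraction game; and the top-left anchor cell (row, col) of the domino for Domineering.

H's best at [###.#/#...#]: H12

[###.#/#...#] H move#1: H11:-1/###.#/###.#, H12:+1/###.#/#.###*
[###.#/#.###] end (terminal -1, V#2); searched ###.#/#...# to 12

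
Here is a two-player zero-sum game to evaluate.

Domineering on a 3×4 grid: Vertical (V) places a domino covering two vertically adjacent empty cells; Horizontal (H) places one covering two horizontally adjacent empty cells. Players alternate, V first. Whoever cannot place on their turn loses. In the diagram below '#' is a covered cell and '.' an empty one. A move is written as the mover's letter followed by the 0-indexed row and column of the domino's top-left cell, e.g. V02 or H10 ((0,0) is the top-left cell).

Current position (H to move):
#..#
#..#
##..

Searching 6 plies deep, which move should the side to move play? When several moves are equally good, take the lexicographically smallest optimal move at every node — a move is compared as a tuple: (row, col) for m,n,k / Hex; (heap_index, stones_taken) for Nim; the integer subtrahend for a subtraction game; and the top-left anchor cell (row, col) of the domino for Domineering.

ply 1, H at #..#/#..#/##.. | H01=-1→####/#..#/##..; H11=+1→#..#/####/##..*; H22=-1→#..#/#..#/####
ply 2: #..#/####/##.. is terminal -1 (V); from #..#/#..#/##.. depth 6

H's best at [#..#/#..#/##..]: H11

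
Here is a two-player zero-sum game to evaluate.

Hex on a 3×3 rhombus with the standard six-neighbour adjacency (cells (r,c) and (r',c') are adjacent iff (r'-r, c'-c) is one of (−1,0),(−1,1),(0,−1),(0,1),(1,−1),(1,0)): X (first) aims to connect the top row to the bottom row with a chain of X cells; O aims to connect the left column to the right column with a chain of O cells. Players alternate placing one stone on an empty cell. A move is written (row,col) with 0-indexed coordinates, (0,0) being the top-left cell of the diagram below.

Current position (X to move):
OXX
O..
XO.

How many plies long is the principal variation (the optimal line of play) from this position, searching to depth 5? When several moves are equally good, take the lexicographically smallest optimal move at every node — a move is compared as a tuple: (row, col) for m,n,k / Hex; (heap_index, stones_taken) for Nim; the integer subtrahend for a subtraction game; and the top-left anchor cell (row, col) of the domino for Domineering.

ply 1, X at OXX/O../XO. | (1,1)=+1→OXX/OX./XO.*; (1,2)=+1→OXX/O.X/XO.; (2,2)=+1→OXX/O../XOX
ply 2: OXX/OX./XO. is terminal -1 (O); from OXX/O../XO. depth 5

PV length from [OXX/O../XO.]: 1 ply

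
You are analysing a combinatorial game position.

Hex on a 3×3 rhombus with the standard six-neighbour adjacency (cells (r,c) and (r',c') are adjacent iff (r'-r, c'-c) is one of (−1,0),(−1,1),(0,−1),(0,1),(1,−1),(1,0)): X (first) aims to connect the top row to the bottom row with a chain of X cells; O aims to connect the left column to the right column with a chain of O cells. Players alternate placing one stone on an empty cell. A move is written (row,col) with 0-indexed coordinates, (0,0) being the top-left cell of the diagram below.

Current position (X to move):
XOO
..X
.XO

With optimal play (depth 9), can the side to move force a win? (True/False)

p1 X@[XOO/..X/.XO]: (1,0)[XOO/X.X/.XO]+1* (1,1)[XOO/.XX/.XO]-1 (2,0)[XOO/..X/XXO]-1
p2 O@[XOO/X.X/.XO]: (1,1)[XOO/XOX/.XO]-1* (2,0)[XOO/X.X/OXO]-1
p3 X@[XOO/XOX/.XO]: (2,0)[XOO/XOX/XXO]+1*
p4 O@[XOO/XOX/XXO] terminal -1; root [XOO/..X/.XO] d9

X winning at [XOO/..X/.XO]: True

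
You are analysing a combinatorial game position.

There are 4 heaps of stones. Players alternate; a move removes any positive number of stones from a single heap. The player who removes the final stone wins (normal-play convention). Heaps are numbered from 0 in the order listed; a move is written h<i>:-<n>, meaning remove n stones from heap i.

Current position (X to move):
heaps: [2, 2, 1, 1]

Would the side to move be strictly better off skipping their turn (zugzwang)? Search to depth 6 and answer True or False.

zugzwang((2,2,1,1), X) = True

p1 X@[(2,2,1,1)]: h0:-1[(1,2,1,1)]-1* h0:-2[(0,2,1,1)]-1 h1:-1[(2,1,1,1)]-1 h1:-2[(2,0,1,1)]-1 h2:-1[(2,2,0,1)]-1 h3:-1[(2,2,1,0)]-1
p2 O@[(1,2,1,1)]: h0:-1[(0,2,1,1)]-1 h1:-1[(1,1,1,1)]+1* h1:-2[(1,0,1,1)]-1 h2:-1[(1,2,0,1)]-1 h3:-1[(1,2,1,0)]-1
p3 X@[(1,1,1,1)]: h0:-1[(0,1,1,1)]-1* h1:-1[(1,0,1,1)]-1 h2:-1[(1,1,0,1)]-1 h3:-1[(1,1,1,0)]-1
p4 O@[(0,1,1,1)]: h1:-1[(0,0,1,1)]+1* h2:-1[(0,1,0,1)]+1 h3:-1[(0,1,1,0)]+1
p5 X@[(0,0,1,1)]: h2:-1[(0,0,0,1)]-1* h3:-1[(0,0,1,0)]-1
p6 O@[(0,0,0,1)]: h3:-1[(0,0,0,0)]+1*
p7 X@[(0,0,0,0)] terminal -1; root [(2,2,1,1)] d6
if X skipped the turn, O would face:
~ p1 O@[(2,2,1,1)]: h0:-1[(1,2,1,1)]-1* h0:-2[(0,2,1,1)]-1 h1:-1[(2,1,1,1)]-1 h1:-2[(2,0,1,1)]-1 h2:-1[(2,2,0,1)]-1 h3:-1[(2,2,1,0)]-1
~ p2 X@[(1,2,1,1)]: h0:-1[(0,2,1,1)]-1 h1:-1[(1,1,1,1)]+1* h1:-2[(1,0,1,1)]-1 h2:-1[(1,2,0,1)]-1 h3:-1[(1,2,1,0)]-1
~ p3 O@[(1,1,1,1)]: h0:-1[(0,1,1,1)]-1* h1:-1[(1,0,1,1)]-1 h2:-1[(1,1,0,1)]-1 h3:-1[(1,1,1,0)]-1
~ p4 X@[(0,1,1,1)]: h1:-1[(0,0,1,1)]+1* h2:-1[(0,1,0,1)]+1 h3:-1[(0,1,1,0)]+1
~ p5 O@[(0,0,1,1)]: h2:-1[(0,0,0,1)]-1* h3:-1[(0,0,1,0)]-1
~ p6 X@[(0,0,0,1)]: h3:-1[(0,0,0,0)]+1*
~ p7 O@[(0,0,0,0)] terminal -1; root [(2,2,1,1)] d6
compare (X): move=-1 vs pass=+1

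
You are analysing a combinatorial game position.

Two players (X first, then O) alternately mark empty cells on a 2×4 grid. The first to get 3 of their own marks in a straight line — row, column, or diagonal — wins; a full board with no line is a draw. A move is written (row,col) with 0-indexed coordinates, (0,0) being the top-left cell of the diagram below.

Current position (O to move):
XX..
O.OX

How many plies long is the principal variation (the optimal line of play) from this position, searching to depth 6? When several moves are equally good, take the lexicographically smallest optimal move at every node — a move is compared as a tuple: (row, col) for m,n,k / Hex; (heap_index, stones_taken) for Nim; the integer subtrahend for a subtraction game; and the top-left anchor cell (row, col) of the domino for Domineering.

p1 O@[XX../O.OX]: (0,2)[XXO./O.OX]+0 (0,3)[XX.O/O.OX]-1 (1,1)[XX../OOOX]+1*
p2 X@[XX../OOOX] terminal -1; root [XX../O.OX] d6

PV length from [XX../O.OX]: 1 ply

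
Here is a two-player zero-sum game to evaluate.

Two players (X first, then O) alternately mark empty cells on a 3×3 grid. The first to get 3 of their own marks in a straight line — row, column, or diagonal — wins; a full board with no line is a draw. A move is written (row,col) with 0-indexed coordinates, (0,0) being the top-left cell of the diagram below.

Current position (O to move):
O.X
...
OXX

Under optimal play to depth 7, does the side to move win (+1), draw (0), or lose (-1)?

ply 1, O at O.X/.../OXX | (0,1)=-1→OOX/.../OXX; (1,0)=+1→O.X/O../OXX*; (1,1)=-1→O.X/.O./OXX; (1,2)=+0→O.X/..O/OXX
ply 2: O.X/O../OXX is terminal -1 (X); from O.X/.../OXX depth 7

value(O.X/.../OXX, O) = +1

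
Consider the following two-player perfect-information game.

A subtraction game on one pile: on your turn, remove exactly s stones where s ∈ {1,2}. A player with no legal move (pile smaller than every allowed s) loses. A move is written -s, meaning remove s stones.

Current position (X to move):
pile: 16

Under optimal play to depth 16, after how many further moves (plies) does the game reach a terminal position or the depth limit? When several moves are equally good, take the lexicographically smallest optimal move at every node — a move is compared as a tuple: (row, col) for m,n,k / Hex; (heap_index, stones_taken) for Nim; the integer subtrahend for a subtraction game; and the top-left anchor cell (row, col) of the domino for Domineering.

ply 1, X at 16 | -1=+1→15*; -2=-1→14
ply 2, O at 15 | -1=-1→14*; -2=-1→13
ply 3, X at 14 | -1=-1→13; -2=+1→12*
ply 4, O at 12 | -1=-1→11*; -2=-1→10
ply 5, X at 11 | -1=-1→10; -2=+1→9*
ply 6, O at 9 | -1=-1→8*; -2=-1→7
ply 7, X at 8 | -1=-1→7; -2=+1→6*
ply 8, O at 6 | -1=-1→5*; -2=-1→4
ply 9, X at 5 | -1=-1→4; -2=+1→3*
ply 10, O at 3 | -1=-1→2*; -2=-1→1
ply 11, X at 2 | -1=-1→1; -2=+1→0*
ply 12: 0 is terminal -1 (O); from 16 depth 16

PV length from [16]: 11 plies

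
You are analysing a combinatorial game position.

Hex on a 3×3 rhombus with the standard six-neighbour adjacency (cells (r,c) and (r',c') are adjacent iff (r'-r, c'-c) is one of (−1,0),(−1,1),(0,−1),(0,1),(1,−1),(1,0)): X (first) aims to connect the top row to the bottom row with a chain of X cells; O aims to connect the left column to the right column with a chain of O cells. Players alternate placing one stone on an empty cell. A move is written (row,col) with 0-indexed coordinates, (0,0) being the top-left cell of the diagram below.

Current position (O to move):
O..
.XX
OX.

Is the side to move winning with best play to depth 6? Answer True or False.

O winning at [O../.XX/OX.]: False

ply 1, O at O../.XX/OX. | (0,1)=-1→OO./.XX/OX.*; (0,2)=-1→O.O/.XX/OX.; (1,0)=-1→O../OXX/OX.; (2,2)=-1→O../.XX/OXO
ply 2, X at OO./.XX/OX. | (0,2)=+1→OOX/.XX/OX.*; (1,0)=-1→OO./XXX/OX.; (2,2)=-1→OO./.XX/OXX
ply 3: OOX/.XX/OX. is terminal -1 (O); from O../.XX/OX. depth 6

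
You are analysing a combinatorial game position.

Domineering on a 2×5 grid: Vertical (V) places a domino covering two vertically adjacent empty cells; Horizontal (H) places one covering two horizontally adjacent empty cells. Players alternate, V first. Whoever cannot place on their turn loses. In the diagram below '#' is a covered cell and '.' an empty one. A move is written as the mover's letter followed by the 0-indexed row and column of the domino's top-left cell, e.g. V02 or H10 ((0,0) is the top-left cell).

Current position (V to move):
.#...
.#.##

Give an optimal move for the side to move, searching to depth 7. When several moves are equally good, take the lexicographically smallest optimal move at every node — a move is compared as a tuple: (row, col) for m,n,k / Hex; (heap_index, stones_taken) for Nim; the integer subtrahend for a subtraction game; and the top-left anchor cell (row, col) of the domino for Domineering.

V's best at [.#.../.#.##]: V02

[.#.../.#.##] V move#1: V00:-1/##.../##.##, V02:+1/.##../.####*
[.##../.####] H move#2: H03:-1/.####/.####*
[.####/.####] V move#3: V00:+1/#####/#####*
[#####/#####] end (terminal -1, H#4); searched .#.../.#.## to 7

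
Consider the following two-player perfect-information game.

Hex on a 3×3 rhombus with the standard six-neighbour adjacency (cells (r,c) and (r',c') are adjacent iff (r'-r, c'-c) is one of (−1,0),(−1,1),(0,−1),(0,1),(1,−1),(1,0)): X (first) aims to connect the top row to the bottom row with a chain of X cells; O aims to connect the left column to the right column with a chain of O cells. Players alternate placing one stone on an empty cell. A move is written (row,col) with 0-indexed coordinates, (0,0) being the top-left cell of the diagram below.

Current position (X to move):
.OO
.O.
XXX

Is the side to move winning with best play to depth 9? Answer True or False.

[.OO/.O./XXX] X move#1: (0,0):-1/XOO/.O./XXX*, (1,0):-1/.OO/XO./XXX, (1,2):-1/.OO/.OX/XXX
[XOO/.O./XXX] O move#2: (1,0):+1/XOO/OO./XXX*, (1,2):-1/XOO/.OO/XXX
[XOO/OO./XXX] end (terminal -1, X#3); searched .OO/.O./XXX to 9

X winning at [.OO/.O./XXX]: False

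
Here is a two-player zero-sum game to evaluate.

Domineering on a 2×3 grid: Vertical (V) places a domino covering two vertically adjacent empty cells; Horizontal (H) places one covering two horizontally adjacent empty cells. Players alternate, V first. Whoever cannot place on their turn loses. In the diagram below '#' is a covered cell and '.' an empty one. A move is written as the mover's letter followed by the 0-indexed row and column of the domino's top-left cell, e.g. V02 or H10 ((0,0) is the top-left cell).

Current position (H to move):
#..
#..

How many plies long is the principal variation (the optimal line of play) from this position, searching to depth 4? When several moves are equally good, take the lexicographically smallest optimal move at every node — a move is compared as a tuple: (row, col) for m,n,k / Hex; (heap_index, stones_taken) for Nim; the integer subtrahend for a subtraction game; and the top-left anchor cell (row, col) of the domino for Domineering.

PV length from [#../#..]: 1 ply

p1 H@[#../#..]: H01[###/#..]+1* H11[#../###]+1
p2 V@[###/#..] terminal -1; root [#../#..] d4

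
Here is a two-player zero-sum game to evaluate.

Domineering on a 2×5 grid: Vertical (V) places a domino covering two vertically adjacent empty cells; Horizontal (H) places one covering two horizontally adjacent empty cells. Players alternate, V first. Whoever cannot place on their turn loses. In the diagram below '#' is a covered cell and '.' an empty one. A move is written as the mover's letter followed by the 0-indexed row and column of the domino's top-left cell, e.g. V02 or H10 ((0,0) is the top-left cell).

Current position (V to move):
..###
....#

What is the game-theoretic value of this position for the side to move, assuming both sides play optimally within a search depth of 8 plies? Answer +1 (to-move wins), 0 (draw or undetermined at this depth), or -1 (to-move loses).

ply 1, V at ..###/....# | V00=-1→#.###/#...#; V01=+1→.####/.#..#*
ply 2, H at .####/.#..# | H12=-1→.####/.####*
ply 3, V at .####/.#### | V00=+1→#####/#####*
ply 4: #####/##### is terminal -1 (H); from ..###/....# depth 8

value(..###/....#, V) = +1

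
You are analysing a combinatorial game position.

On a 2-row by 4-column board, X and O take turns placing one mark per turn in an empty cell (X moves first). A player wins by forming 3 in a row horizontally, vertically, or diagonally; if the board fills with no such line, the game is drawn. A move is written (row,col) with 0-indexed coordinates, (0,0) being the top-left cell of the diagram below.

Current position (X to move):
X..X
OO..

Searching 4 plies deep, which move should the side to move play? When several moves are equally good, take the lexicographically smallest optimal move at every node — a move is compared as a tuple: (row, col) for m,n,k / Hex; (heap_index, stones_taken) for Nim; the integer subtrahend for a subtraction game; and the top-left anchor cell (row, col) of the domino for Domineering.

p1 X@[X..X/OO..]: (0,1)[XX.X/OO..]-1 (0,2)[X.XX/OO..]-1 (1,2)[X..X/OOX.]+0* (1,3)[X..X/OO.X]-1
p2 O@[X..X/OOX.]: (0,1)[XO.X/OOX.]+0* (0,2)[X.OX/OOX.]+0 (1,3)[X..X/OOXO]+0
p3 X@[XO.X/OOX.]: (0,2)[XOXX/OOX.]+0* (1,3)[XO.X/OOXX]+0
p4 O@[XOXX/OOX.]: (1,3)[XOXX/OOXO]+0*
p5 X@[XOXX/OOXO] terminal +0; root [X..X/OO..] d4

X's best at [X..X/OO..]: (1,2)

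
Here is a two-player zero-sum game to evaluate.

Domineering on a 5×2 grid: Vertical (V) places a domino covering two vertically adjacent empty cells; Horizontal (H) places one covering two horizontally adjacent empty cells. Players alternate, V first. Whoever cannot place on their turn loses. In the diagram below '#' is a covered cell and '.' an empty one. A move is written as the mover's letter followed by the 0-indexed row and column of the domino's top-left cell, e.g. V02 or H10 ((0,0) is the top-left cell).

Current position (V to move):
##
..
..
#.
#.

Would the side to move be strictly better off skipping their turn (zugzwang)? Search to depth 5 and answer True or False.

p1 V@[##/../../#./#.]: V10[##/#./#./#./#.]+1* V11[##/.#/.#/#./#.]+1 V21[##/../.#/##/#.]-1 V31[##/../../##/##]-1
p2 H@[##/#./#./#./#.] terminal -1; root [##/../../#./#.] d5
suppose V passes — search the same position with H to move:
pass> p1 H@[##/../../#./#.]: H10[##/##/../#./#.]-1 H20[##/../##/#./#.]+1*
pass> p2 V@[##/../##/#./#.]: V31[##/../##/##/##]-1*
pass> p3 H@[##/../##/##/##]: H10[##/##/##/##/##]+1*
pass> p4 V@[##/##/##/##/##] terminal -1; root [##/../../#./#.] d5
for V: play +1, pass -1

zugzwang(##/../../#./#., V) = False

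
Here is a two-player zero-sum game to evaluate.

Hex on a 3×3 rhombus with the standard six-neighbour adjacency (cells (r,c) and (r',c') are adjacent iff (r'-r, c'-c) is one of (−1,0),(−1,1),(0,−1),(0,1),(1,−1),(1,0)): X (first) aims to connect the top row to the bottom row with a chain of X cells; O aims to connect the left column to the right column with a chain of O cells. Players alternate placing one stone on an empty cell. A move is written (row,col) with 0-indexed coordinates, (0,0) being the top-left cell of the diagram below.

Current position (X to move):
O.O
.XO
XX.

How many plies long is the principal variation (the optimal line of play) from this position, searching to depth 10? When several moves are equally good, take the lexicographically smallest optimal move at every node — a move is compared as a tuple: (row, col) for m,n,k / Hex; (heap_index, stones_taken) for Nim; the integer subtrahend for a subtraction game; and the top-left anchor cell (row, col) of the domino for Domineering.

[O.O/.XO/XX.] X move#1: (0,1):+1/OXO/.XO/XX.*, (1,0):-1/O.O/XXO/XX., (2,2):-1/O.O/.XO/XXX
[OXO/.XO/XX.] end (terminal -1, O#2); searched O.O/.XO/XX. to 10

PV length from [O.O/.XO/XX.]: 1 ply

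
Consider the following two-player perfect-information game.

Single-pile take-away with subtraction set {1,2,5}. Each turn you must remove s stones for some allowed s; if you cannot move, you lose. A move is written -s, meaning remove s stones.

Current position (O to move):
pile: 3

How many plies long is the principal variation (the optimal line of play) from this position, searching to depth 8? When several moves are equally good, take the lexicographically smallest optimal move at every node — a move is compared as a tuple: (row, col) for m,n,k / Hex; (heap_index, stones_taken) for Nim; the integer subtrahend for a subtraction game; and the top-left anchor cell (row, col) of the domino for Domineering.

PV length from [3]: 2 plies

[3] O move#1: -1:-1/2*, -2:-1/1
[2] X move#2: -1:-1/1, -2:+1/0*
[0] end (terminal -1, O#3); searched 3 to 8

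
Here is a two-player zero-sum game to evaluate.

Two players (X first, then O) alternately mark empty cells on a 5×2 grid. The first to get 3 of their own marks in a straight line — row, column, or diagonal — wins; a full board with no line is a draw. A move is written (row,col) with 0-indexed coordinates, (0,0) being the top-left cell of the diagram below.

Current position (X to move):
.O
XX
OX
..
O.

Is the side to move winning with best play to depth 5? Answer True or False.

[.O/XX/OX/../O.] X move#1: (0,0):-1/XO/XX/OX/../O., (3,0):+0/.O/XX/OX/X./O., (3,1):+1/.O/XX/OX/.X/O.*, (4,1):-1/.O/XX/OX/../OX
[.O/XX/OX/.X/O.] end (terminal -1, O#2); searched .O/XX/OX/../O. to 5

X winning at [.O/XX/OX/../O.]: True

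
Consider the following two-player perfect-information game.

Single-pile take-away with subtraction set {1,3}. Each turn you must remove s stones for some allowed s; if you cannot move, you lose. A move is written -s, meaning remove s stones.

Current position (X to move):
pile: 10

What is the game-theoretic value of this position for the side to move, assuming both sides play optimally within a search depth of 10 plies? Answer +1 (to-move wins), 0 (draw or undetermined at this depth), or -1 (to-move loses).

value(10, X) = -1

ply 1, X at 10 | -1=-1→9*; -3=-1→7
ply 2, O at 9 | -1=+1→8*; -3=+1→6
ply 3, X at 8 | -1=-1→7*; -3=-1→5
ply 4, O at 7 | -1=+1→6*; -3=+1→4
ply 5, X at 6 | -1=-1→5*; -3=-1→3
ply 6, O at 5 | -1=+1→4*; -3=+1→2
ply 7, X at 4 | -1=-1→3*; -3=-1→1
ply 8, O at 3 | -1=+1→2*; -3=+1→0
ply 9, X at 2 | -1=-1→1*
ply 10, O at 1 | -1=+1→0*
ply 11: 0 is terminal -1 (X); from 10 depth 10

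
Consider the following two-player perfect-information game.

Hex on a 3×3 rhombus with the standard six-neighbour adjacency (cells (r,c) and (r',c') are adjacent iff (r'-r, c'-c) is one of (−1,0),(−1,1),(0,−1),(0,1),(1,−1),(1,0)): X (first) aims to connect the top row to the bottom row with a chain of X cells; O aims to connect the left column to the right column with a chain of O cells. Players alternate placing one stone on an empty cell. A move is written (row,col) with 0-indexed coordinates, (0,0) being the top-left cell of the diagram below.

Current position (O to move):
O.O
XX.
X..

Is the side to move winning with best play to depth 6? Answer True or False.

[O.O/XX./X..] O move#1: (0,1):+1/OOO/XX./X..*, (1,2):-1/O.O/XXO/X.., (2,1):-1/O.O/XX./XO., (2,2):-1/O.O/XX./X.O
[OOO/XX./X..] end (terminal -1, X#2); searched O.O/XX./X.. to 6

O winning at [O.O/XX./X..]: True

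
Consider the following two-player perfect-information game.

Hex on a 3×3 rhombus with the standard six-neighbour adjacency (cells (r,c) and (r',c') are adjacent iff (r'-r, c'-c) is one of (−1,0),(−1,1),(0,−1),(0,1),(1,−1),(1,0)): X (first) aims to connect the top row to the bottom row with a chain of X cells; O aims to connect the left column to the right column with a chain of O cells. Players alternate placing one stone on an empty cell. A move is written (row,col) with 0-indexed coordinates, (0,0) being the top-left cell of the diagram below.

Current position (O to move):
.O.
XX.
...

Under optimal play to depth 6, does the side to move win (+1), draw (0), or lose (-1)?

value(.O./XX./..., O) = -1

ply 1, O at .O./XX./... | (0,0)=-1→OO./XX./...*; (0,2)=-1→.OO/XX./...; (1,2)=-1→.O./XXO/...; (2,0)=-1→.O./XX./O..; (2,1)=-1→.O./XX./.O.; (2,2)=-1→.O./XX./..O
ply 2, X at OO./XX./... | (0,2)=+1→OOX/XX./...*; (1,2)=-1→OO./XXX/...; (2,0)=-1→OO./XX./X..; (2,1)=-1→OO./XX./.X.; (2,2)=-1→OO./XX./..X
ply 3, O at OOX/XX./... | (1,2)=-1→OOX/XXO/...*; (2,0)=-1→OOX/XX./O..; (2,1)=-1→OOX/XX./.O.; (2,2)=-1→OOX/XX./..O
ply 4, X at OOX/XXO/... | (2,0)=+1→OOX/XXO/X..*; (2,1)=+1→OOX/XXO/.X.; (2,2)=+1→OOX/XXO/..X
ply 5: OOX/XXO/X.. is terminal -1 (O); from .O./XX./... depth 6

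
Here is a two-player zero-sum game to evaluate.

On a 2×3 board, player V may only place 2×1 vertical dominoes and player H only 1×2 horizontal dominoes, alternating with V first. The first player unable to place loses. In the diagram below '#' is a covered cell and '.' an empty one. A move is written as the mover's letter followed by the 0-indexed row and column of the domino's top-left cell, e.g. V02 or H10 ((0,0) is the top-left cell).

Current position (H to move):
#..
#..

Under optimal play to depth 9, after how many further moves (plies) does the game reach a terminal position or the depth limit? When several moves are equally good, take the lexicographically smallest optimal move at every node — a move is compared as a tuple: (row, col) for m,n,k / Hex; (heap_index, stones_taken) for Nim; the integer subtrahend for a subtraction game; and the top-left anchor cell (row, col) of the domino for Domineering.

PV length from [#../#..]: 1 ply

ply 1, H at #../#.. | H01=+1→###/#..*; H11=+1→#../###
ply 2: ###/#.. is terminal -1 (V); from #../#.. depth 9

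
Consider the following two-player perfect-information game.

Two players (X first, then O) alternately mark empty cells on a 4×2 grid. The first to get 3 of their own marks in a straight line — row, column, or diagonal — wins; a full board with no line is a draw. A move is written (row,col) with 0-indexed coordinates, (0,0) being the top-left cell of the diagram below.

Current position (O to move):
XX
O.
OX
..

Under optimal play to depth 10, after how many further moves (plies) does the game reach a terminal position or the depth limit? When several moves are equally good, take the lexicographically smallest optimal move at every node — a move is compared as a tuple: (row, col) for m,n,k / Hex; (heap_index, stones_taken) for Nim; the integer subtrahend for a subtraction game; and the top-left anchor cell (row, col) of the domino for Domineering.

p1 O@[XX/O./OX/..]: (1,1)[XX/OO/OX/..]+0 (3,0)[XX/O./OX/O.]+1* (3,1)[XX/O./OX/.O]-1
p2 X@[XX/O./OX/O.] terminal -1; root [XX/O./OX/..] d10

PV length from [XX/O./OX/..]: 1 ply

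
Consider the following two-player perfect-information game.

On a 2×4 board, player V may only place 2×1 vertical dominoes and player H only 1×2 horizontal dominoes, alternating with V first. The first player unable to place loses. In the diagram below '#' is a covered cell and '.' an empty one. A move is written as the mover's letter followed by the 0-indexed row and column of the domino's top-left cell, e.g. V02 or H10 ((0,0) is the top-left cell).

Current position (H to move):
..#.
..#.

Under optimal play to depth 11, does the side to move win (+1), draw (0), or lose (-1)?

value(..#./..#., H) = +1

ply 1, H at ..#./..#. | H00=+1→###./..#.*; H10=+1→..#./###.
ply 2, V at ###./..#. | V03=-1→####/..##*
ply 3, H at ####/..## | H10=+1→####/####*
ply 4: ####/#### is terminal -1 (V); from ..#./..#. depth 11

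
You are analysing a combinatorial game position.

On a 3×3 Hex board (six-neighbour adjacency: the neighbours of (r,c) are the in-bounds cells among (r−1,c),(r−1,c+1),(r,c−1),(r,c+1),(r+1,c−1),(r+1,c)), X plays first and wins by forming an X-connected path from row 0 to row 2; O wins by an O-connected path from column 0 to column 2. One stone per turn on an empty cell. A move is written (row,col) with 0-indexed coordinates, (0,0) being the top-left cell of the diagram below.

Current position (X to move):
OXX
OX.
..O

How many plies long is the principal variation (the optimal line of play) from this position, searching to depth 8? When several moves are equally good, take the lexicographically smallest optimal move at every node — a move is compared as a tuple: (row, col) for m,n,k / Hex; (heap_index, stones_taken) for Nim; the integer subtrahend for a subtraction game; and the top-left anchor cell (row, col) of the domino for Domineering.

PV length from [OXX/OX./..O]: 3 plies

[OXX/OX./..O] X move#1: (1,2):+1/OXX/OXX/..O*, (2,0):+1/OXX/OX./X.O, (2,1):+1/OXX/OX./.XO
[OXX/OXX/..O] O move#2: (2,0):-1/OXX/OXX/O.O*, (2,1):-1/OXX/OXX/.OO
[OXX/OXX/O.O] X move#3: (2,1):+1/OXX/OXX/OXO*
[OXX/OXX/OXO] end (terminal -1, O#4); searched OXX/OX./..O to 8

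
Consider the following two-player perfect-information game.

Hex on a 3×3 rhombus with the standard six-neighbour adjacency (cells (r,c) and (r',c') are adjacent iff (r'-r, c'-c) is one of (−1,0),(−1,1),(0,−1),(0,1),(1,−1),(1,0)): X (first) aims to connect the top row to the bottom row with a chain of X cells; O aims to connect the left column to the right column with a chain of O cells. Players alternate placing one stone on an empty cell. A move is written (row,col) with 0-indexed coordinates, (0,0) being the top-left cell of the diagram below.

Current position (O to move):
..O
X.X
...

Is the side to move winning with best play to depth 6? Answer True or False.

O winning at [..O/X.X/...]: False

ply 1, O at ..O/X.X/... | (0,0)=-1→O.O/X.X/...*; (0,1)=-1→.OO/X.X/...; (1,1)=-1→..O/XOX/...; (2,0)=-1→..O/X.X/O..; (2,1)=-1→..O/X.X/.O.; (2,2)=-1→..O/X.X/..O
ply 2, X at O.O/X.X/... | (0,1)=+1→OXO/X.X/...*; (1,1)=-1→O.O/XXX/...; (2,0)=-1→O.O/X.X/X..; (2,1)=-1→O.O/X.X/.X.; (2,2)=-1→O.O/X.X/..X
ply 3, O at OXO/X.X/... | (1,1)=-1→OXO/XOX/...*; (2,0)=-1→OXO/X.X/O..; (2,1)=-1→OXO/X.X/.O.; (2,2)=-1→OXO/X.X/..O
ply 4, X at OXO/XOX/... | (2,0)=+1→OXO/XOX/X..*; (2,1)=-1→OXO/XOX/.X.; (2,2)=-1→OXO/XOX/..X
ply 5: OXO/XOX/X.. is terminal -1 (O); from ..O/X.X/... depth 6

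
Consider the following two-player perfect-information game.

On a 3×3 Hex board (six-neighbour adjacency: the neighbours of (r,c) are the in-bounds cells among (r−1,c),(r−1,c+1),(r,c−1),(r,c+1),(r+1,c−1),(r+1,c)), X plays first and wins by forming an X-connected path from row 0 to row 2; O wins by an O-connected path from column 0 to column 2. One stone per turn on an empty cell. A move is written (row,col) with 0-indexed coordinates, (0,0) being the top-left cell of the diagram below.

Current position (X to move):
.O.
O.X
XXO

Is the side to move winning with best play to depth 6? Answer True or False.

ply 1, X at .O./O.X/XXO | (0,0)=-1→XO./O.X/XXO; (0,2)=+1→.OX/O.X/XXO*; (1,1)=-1→.O./OXX/XXO
ply 2: .OX/O.X/XXO is terminal -1 (O); from .O./O.X/XXO depth 6

X winning at [.O./O.X/XXO]: True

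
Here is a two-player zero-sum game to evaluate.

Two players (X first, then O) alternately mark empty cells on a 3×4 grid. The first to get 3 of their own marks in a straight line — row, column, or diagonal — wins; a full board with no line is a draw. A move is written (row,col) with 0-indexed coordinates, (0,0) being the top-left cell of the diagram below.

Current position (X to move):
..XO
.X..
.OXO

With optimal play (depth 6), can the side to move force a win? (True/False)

X winning at [..XO/.X../.OXO]: True

[..XO/.X../.OXO] X move#1: (0,0):+1/X.XO/.X../.OXO*, (0,1):-1/.XXO/.X../.OXO, (1,0):-1/..XO/XX../.OXO, (1,2):+1/..XO/.XX./.OXO, (1,3):-1/..XO/.X.X/.OXO, (2,0):+1/..XO/.X../XOXO
[X.XO/.X../.OXO] end (terminal -1, O#2); searched ..XO/.X../.OXO to 6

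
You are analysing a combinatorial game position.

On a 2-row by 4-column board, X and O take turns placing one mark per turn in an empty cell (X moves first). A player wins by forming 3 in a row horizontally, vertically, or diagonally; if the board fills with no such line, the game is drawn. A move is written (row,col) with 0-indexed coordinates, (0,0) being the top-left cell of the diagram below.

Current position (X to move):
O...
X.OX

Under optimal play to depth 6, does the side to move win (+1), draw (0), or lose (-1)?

[O.../X.OX] X move#1: (0,1):+0/OX../X.OX*, (0,2):+0/O.X./X.OX, (0,3):+0/O..X/X.OX, (1,1):+0/O.../XXOX
[OX../X.OX] O move#2: (0,2):+0/OXO./X.OX*, (0,3):+0/OX.O/X.OX, (1,1):+0/OX../XOOX
[OXO./X.OX] X move#3: (0,3):+0/OXOX/X.OX*, (1,1):+0/OXO./XXOX
[OXOX/X.OX] O move#4: (1,1):+0/OXOX/XOOX*
[OXOX/XOOX] end (terminal +0, X#5); searched O.../X.OX to 6

value(O.../X.OX, X) = 0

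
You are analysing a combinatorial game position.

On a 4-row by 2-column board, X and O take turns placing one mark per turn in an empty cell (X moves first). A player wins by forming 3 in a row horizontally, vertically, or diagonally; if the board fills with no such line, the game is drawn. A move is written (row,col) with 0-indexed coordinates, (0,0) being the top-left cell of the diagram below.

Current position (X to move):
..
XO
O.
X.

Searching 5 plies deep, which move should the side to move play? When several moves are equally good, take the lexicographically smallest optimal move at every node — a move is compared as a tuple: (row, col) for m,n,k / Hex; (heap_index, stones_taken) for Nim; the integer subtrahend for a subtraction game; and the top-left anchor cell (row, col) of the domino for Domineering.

X's best at [../XO/O./X.]: (0,1)

ply 1, X at ../XO/O./X. | (0,0)=-1→X./XO/O./X.; (0,1)=+0→.X/XO/O./X.*; (2,1)=+0→../XO/OX/X.; (3,1)=+0→../XO/O./XX
ply 2, O at .X/XO/O./X. | (0,0)=+0→OX/XO/O./X.*; (2,1)=+0→.X/XO/OO/X.; (3,1)=+0→.X/XO/O./XO
ply 3, X at OX/XO/O./X. | (2,1)=+0→OX/XO/OX/X.*; (3,1)=+0→OX/XO/O./XX
ply 4, O at OX/XO/OX/X. | (3,1)=+0→OX/XO/OX/XO*
ply 5: OX/XO/OX/XO is terminal +0 (X); from ../XO/O./X. depth 5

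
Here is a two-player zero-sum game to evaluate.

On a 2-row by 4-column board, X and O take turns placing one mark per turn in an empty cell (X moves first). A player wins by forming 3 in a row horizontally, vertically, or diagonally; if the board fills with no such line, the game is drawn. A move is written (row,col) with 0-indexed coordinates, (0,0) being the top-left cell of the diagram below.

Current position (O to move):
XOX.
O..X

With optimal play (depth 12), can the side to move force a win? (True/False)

O winning at [XOX./O..X]: False

ply 1, O at XOX./O..X | (0,3)=+0→XOXO/O..X*; (1,1)=+0→XOX./OO.X; (1,2)=+0→XOX./O.OX
ply 2, X at XOXO/O..X | (1,1)=+0→XOXO/OX.X*; (1,2)=+0→XOXO/O.XX
ply 3, O at XOXO/OX.X | (1,2)=+0→XOXO/OXOX*
ply 4: XOXO/OXOX is terminal +0 (X); from XOX./O..X depth 12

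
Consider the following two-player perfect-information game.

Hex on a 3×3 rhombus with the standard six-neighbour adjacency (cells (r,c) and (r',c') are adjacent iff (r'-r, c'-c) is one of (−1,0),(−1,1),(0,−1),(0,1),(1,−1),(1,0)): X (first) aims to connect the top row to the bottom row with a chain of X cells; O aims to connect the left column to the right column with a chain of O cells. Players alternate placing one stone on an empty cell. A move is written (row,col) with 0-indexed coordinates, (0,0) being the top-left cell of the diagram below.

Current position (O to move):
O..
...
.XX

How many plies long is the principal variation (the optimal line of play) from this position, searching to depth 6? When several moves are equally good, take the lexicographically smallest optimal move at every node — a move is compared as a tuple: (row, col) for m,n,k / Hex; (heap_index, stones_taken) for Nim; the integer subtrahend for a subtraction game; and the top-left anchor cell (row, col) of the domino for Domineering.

PV length from [O../.../.XX]: 5 plies

[O../.../.XX] O move#1: (0,1):-1/OO./.../.XX, (0,2):+1/O.O/.../.XX*, (1,0):-1/O../O../.XX, (1,1):+1/O../.O./.XX, (1,2):-1/O../..O/.XX, (2,0):-1/O../.../OXX
[O.O/.../.XX] X move#2: (0,1):-1/OXO/.../.XX*, (1,0):-1/O.O/X../.XX, (1,1):-1/O.O/.X./.XX, (1,2):-1/O.O/..X/.XX, (2,0):-1/O.O/.../XXX
[OXO/.../.XX] O move#3: (1,0):-1/OXO/O../.XX, (1,1):+1/OXO/.O./.XX*, (1,2):-1/OXO/..O/.XX, (2,0):-1/OXO/.../OXX
[OXO/.O./.XX] X move#4: (1,0):-1/OXO/XO./.XX*, (1,2):-1/OXO/.OX/.XX, (2,0):-1/OXO/.O./XXX
[OXO/XO./.XX] O move#5: (1,2):-1/OXO/XOO/.XX, (2,0):+1/OXO/XO./OXX*
[OXO/XO./OXX] end (terminal -1, X#6); searched O../.../.XX to 6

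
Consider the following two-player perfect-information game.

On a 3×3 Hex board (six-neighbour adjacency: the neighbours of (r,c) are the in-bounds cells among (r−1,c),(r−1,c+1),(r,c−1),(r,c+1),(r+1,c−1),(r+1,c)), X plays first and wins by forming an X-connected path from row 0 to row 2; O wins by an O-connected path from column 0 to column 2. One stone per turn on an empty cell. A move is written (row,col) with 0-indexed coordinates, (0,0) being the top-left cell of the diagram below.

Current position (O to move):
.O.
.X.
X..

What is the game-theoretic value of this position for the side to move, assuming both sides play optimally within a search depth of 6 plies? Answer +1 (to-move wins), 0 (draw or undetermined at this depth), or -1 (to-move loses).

value(.O./.X./X.., O) = +1

[.O./.X./X..] O move#1: (0,0):-1/OO./.X./X.., (0,2):+1/.OO/.X./X..*, (1,0):-1/.O./OX./X.., (1,2):-1/.O./.XO/X.., (2,1):-1/.O./.X./XO., (2,2):-1/.O./.X./X.O
[.OO/.X./X..] X move#2: (0,0):-1/XOO/.X./X..*, (1,0):-1/.OO/XX./X.., (1,2):-1/.OO/.XX/X.., (2,1):-1/.OO/.X./XX., (2,2):-1/.OO/.X./X.X
[XOO/.X./X..] O move#3: (1,0):+1/XOO/OX./X..*, (1,2):-1/XOO/.XO/X.., (2,1):-1/XOO/.X./XO., (2,2):-1/XOO/.X./X.O
[XOO/OX./X..] end (terminal -1, X#4); searched .O./.X./X.. to 6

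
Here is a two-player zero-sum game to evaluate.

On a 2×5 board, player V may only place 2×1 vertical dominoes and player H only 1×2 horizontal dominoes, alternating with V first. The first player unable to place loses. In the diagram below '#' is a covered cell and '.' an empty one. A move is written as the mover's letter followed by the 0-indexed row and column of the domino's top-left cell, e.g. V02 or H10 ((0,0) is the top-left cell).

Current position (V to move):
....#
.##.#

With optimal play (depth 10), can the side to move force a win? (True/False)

[....#/.##.#] V move#1: V00:-1/#...#/###.#*, V03:-1/...##/.####
[#...#/###.#] H move#2: H01:-1/###.#/###.#, H02:+1/#.###/###.#*
[#.###/###.#] end (terminal -1, V#3); searched ....#/.##.# to 10

V winning at [....#/.##.#]: False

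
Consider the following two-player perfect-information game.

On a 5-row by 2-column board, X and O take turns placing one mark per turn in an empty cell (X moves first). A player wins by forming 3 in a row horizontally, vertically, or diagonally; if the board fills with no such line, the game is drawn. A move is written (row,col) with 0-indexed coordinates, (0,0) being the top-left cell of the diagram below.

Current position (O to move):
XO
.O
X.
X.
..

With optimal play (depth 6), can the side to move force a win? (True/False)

O winning at [XO/.O/X./X./..]: True

p1 O@[XO/.O/X./X./..]: (1,0)[XO/OO/X./X./..]-1 (2,1)[XO/.O/XO/X./..]+1* (3,1)[XO/.O/X./XO/..]-1 (4,0)[XO/.O/X./X./O.]-1 (4,1)[XO/.O/X./X./.O]-1
p2 X@[XO/.O/XO/X./..] terminal -1; root [XO/.O/X./X./..] d6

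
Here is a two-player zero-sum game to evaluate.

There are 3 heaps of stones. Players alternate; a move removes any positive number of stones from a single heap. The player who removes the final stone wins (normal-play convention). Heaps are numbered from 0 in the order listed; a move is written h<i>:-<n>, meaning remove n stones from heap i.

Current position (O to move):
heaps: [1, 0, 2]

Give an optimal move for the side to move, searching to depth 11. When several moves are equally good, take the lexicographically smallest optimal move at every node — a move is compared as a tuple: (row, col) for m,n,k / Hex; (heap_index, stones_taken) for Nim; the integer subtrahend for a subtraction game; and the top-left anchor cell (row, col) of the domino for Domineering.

O's best at [(1,0,2)]: h2:-1

p1 O@[(1,0,2)]: h0:-1[(0,0,2)]-1 h2:-1[(1,0,1)]+1* h2:-2[(1,0,0)]-1
p2 X@[(1,0,1)]: h0:-1[(0,0,1)]-1* h2:-1[(1,0,0)]-1
p3 O@[(0,0,1)]: h2:-1[(0,0,0)]+1*
p4 X@[(0,0,0)] terminal -1; root [(1,0,2)] d11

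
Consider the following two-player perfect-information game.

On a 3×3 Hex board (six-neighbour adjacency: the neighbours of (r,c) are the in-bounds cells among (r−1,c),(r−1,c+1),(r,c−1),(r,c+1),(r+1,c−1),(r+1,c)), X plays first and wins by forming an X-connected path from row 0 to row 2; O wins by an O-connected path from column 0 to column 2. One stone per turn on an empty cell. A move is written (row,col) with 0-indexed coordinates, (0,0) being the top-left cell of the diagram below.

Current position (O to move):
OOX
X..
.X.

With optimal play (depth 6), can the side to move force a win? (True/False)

p1 O@[OOX/X../.X.]: (1,1)[OOX/XO./.X.]-1* (1,2)[OOX/X.O/.X.]-1 (2,0)[OOX/X../OX.]-1 (2,2)[OOX/X../.XO]-1
p2 X@[OOX/XO./.X.]: (1,2)[OOX/XOX/.X.]+1* (2,0)[OOX/XO./XX.]-1 (2,2)[OOX/XO./.XX]-1
p3 O@[OOX/XOX/.X.] terminal -1; root [OOX/X../.X.] d6

O winning at [OOX/X../.X.]: False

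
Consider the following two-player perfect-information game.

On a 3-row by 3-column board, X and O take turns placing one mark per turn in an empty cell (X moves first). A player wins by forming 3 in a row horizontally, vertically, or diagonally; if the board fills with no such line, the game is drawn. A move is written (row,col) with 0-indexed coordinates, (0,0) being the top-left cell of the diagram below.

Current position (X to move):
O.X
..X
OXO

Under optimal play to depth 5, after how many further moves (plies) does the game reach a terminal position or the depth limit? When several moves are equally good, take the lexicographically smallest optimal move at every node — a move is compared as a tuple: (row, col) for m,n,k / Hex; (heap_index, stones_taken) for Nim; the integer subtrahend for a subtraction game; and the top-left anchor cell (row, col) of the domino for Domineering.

p1 X@[O.X/..X/OXO]: (0,1)[OXX/..X/OXO]-1* (1,0)[O.X/X.X/OXO]-1 (1,1)[O.X/.XX/OXO]-1
p2 O@[OXX/..X/OXO]: (1,0)[OXX/O.X/OXO]+1* (1,1)[OXX/.OX/OXO]+1
p3 X@[OXX/O.X/OXO] terminal -1; root [O.X/..X/OXO] d5

PV length from [O.X/..X/OXO]: 2 plies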